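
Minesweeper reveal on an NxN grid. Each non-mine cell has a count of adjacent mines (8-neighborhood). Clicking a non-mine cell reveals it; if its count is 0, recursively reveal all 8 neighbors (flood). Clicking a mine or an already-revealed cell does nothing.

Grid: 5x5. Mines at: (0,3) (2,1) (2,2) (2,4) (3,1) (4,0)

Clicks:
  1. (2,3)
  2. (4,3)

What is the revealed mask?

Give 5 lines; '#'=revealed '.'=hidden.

Click 1 (2,3) count=2: revealed 1 new [(2,3)] -> total=1
Click 2 (4,3) count=0: revealed 6 new [(3,2) (3,3) (3,4) (4,2) (4,3) (4,4)] -> total=7

Answer: .....
.....
...#.
..###
..###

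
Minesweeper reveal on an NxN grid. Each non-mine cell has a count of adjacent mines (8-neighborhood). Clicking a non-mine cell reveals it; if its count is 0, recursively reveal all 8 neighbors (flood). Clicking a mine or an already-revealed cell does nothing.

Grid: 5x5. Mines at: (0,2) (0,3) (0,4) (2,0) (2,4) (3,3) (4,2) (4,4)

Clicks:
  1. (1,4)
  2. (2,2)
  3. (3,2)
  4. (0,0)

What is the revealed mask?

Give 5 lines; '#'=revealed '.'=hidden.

Click 1 (1,4) count=3: revealed 1 new [(1,4)] -> total=1
Click 2 (2,2) count=1: revealed 1 new [(2,2)] -> total=2
Click 3 (3,2) count=2: revealed 1 new [(3,2)] -> total=3
Click 4 (0,0) count=0: revealed 4 new [(0,0) (0,1) (1,0) (1,1)] -> total=7

Answer: ##...
##..#
..#..
..#..
.....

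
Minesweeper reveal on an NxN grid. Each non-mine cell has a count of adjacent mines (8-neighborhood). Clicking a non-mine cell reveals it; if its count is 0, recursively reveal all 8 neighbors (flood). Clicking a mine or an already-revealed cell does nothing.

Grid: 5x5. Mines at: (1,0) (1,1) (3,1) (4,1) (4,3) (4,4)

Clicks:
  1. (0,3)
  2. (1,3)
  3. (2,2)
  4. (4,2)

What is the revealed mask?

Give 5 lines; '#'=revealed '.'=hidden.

Click 1 (0,3) count=0: revealed 12 new [(0,2) (0,3) (0,4) (1,2) (1,3) (1,4) (2,2) (2,3) (2,4) (3,2) (3,3) (3,4)] -> total=12
Click 2 (1,3) count=0: revealed 0 new [(none)] -> total=12
Click 3 (2,2) count=2: revealed 0 new [(none)] -> total=12
Click 4 (4,2) count=3: revealed 1 new [(4,2)] -> total=13

Answer: ..###
..###
..###
..###
..#..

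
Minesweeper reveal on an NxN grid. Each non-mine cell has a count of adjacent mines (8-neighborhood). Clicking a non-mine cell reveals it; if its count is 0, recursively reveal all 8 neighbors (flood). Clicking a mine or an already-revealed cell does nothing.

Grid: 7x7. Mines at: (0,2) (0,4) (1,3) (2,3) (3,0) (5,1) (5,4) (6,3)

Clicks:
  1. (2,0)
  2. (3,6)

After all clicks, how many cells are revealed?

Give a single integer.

Click 1 (2,0) count=1: revealed 1 new [(2,0)] -> total=1
Click 2 (3,6) count=0: revealed 18 new [(0,5) (0,6) (1,4) (1,5) (1,6) (2,4) (2,5) (2,6) (3,4) (3,5) (3,6) (4,4) (4,5) (4,6) (5,5) (5,6) (6,5) (6,6)] -> total=19

Answer: 19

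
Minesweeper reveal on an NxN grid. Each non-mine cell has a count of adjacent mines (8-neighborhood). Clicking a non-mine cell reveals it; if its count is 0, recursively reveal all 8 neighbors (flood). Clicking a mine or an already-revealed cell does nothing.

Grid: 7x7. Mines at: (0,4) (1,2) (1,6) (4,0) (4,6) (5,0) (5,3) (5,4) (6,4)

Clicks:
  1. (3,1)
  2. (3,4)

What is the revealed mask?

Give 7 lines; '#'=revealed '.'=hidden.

Click 1 (3,1) count=1: revealed 1 new [(3,1)] -> total=1
Click 2 (3,4) count=0: revealed 17 new [(1,3) (1,4) (1,5) (2,1) (2,2) (2,3) (2,4) (2,5) (3,2) (3,3) (3,4) (3,5) (4,1) (4,2) (4,3) (4,4) (4,5)] -> total=18

Answer: .......
...###.
.#####.
.#####.
.#####.
.......
.......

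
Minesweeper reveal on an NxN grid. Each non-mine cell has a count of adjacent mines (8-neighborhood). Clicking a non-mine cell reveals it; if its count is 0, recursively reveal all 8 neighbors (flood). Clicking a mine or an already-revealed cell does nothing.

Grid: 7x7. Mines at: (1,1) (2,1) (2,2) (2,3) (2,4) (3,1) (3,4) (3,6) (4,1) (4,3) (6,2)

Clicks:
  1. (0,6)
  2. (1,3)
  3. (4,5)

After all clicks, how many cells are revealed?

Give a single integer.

Answer: 13

Derivation:
Click 1 (0,6) count=0: revealed 12 new [(0,2) (0,3) (0,4) (0,5) (0,6) (1,2) (1,3) (1,4) (1,5) (1,6) (2,5) (2,6)] -> total=12
Click 2 (1,3) count=3: revealed 0 new [(none)] -> total=12
Click 3 (4,5) count=2: revealed 1 new [(4,5)] -> total=13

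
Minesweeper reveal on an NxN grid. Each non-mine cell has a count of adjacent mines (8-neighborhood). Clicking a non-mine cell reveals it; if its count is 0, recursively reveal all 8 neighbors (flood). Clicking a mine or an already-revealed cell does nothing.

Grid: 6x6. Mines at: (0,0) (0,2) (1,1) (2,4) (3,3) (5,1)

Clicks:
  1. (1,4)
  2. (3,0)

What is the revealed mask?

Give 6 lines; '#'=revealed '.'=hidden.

Answer: ......
....#.
###...
###...
###...
......

Derivation:
Click 1 (1,4) count=1: revealed 1 new [(1,4)] -> total=1
Click 2 (3,0) count=0: revealed 9 new [(2,0) (2,1) (2,2) (3,0) (3,1) (3,2) (4,0) (4,1) (4,2)] -> total=10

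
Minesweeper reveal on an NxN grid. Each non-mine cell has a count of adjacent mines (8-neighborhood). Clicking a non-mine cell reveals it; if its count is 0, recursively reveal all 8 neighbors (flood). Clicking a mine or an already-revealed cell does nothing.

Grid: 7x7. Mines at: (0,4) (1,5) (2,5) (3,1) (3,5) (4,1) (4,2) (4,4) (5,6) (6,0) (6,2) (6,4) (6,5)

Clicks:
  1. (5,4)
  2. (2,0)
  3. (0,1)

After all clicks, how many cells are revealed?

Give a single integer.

Answer: 18

Derivation:
Click 1 (5,4) count=3: revealed 1 new [(5,4)] -> total=1
Click 2 (2,0) count=1: revealed 1 new [(2,0)] -> total=2
Click 3 (0,1) count=0: revealed 16 new [(0,0) (0,1) (0,2) (0,3) (1,0) (1,1) (1,2) (1,3) (1,4) (2,1) (2,2) (2,3) (2,4) (3,2) (3,3) (3,4)] -> total=18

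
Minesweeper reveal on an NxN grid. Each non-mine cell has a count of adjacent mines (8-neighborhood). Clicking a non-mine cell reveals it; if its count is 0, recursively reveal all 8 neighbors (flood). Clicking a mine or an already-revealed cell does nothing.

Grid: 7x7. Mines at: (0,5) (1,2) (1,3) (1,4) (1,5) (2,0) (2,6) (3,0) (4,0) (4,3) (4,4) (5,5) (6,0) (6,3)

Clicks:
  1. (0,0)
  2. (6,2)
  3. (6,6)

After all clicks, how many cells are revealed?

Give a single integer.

Answer: 6

Derivation:
Click 1 (0,0) count=0: revealed 4 new [(0,0) (0,1) (1,0) (1,1)] -> total=4
Click 2 (6,2) count=1: revealed 1 new [(6,2)] -> total=5
Click 3 (6,6) count=1: revealed 1 new [(6,6)] -> total=6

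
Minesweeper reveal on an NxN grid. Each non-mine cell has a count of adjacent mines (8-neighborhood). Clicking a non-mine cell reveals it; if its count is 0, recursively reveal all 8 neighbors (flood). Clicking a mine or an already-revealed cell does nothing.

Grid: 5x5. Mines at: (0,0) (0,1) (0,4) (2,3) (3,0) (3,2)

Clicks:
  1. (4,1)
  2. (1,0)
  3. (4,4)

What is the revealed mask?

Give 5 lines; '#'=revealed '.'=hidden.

Answer: .....
#....
.....
...##
.#.##

Derivation:
Click 1 (4,1) count=2: revealed 1 new [(4,1)] -> total=1
Click 2 (1,0) count=2: revealed 1 new [(1,0)] -> total=2
Click 3 (4,4) count=0: revealed 4 new [(3,3) (3,4) (4,3) (4,4)] -> total=6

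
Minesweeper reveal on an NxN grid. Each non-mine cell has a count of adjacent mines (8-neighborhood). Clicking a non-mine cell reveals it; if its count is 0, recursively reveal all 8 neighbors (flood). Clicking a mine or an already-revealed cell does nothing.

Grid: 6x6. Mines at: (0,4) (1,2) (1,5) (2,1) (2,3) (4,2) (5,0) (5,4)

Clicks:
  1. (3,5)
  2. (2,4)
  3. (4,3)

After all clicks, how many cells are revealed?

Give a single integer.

Answer: 7

Derivation:
Click 1 (3,5) count=0: revealed 6 new [(2,4) (2,5) (3,4) (3,5) (4,4) (4,5)] -> total=6
Click 2 (2,4) count=2: revealed 0 new [(none)] -> total=6
Click 3 (4,3) count=2: revealed 1 new [(4,3)] -> total=7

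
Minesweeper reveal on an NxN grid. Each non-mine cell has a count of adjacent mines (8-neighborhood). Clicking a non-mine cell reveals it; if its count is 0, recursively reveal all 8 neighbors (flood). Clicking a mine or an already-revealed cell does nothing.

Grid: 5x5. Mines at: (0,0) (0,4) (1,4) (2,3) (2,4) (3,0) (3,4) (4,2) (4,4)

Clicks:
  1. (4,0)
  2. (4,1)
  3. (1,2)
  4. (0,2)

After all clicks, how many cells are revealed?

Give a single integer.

Answer: 8

Derivation:
Click 1 (4,0) count=1: revealed 1 new [(4,0)] -> total=1
Click 2 (4,1) count=2: revealed 1 new [(4,1)] -> total=2
Click 3 (1,2) count=1: revealed 1 new [(1,2)] -> total=3
Click 4 (0,2) count=0: revealed 5 new [(0,1) (0,2) (0,3) (1,1) (1,3)] -> total=8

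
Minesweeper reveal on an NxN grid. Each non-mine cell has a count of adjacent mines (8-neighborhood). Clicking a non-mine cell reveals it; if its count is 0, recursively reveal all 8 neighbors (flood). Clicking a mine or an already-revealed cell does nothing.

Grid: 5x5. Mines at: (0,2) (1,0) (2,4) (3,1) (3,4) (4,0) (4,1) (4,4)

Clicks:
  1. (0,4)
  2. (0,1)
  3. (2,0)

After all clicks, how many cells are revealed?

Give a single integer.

Answer: 6

Derivation:
Click 1 (0,4) count=0: revealed 4 new [(0,3) (0,4) (1,3) (1,4)] -> total=4
Click 2 (0,1) count=2: revealed 1 new [(0,1)] -> total=5
Click 3 (2,0) count=2: revealed 1 new [(2,0)] -> total=6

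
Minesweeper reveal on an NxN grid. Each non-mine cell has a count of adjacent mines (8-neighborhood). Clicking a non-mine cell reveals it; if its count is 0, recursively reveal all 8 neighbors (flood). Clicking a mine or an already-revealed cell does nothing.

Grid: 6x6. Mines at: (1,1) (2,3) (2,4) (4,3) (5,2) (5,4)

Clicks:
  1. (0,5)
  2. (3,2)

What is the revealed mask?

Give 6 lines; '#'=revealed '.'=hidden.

Click 1 (0,5) count=0: revealed 8 new [(0,2) (0,3) (0,4) (0,5) (1,2) (1,3) (1,4) (1,5)] -> total=8
Click 2 (3,2) count=2: revealed 1 new [(3,2)] -> total=9

Answer: ..####
..####
......
..#...
......
......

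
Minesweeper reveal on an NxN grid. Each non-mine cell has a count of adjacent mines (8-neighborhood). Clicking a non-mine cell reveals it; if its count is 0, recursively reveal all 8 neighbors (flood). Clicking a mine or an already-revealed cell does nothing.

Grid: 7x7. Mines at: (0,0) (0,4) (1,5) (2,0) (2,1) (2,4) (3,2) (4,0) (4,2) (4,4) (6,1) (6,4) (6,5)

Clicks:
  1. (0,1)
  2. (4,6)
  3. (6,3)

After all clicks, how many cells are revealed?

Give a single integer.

Answer: 10

Derivation:
Click 1 (0,1) count=1: revealed 1 new [(0,1)] -> total=1
Click 2 (4,6) count=0: revealed 8 new [(2,5) (2,6) (3,5) (3,6) (4,5) (4,6) (5,5) (5,6)] -> total=9
Click 3 (6,3) count=1: revealed 1 new [(6,3)] -> total=10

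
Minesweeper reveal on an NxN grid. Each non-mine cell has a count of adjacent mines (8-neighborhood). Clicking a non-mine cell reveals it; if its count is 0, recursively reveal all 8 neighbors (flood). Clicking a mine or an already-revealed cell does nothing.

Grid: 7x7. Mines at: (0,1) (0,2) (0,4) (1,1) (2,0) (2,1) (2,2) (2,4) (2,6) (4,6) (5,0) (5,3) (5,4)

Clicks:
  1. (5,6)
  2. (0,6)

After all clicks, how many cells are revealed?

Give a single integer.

Answer: 5

Derivation:
Click 1 (5,6) count=1: revealed 1 new [(5,6)] -> total=1
Click 2 (0,6) count=0: revealed 4 new [(0,5) (0,6) (1,5) (1,6)] -> total=5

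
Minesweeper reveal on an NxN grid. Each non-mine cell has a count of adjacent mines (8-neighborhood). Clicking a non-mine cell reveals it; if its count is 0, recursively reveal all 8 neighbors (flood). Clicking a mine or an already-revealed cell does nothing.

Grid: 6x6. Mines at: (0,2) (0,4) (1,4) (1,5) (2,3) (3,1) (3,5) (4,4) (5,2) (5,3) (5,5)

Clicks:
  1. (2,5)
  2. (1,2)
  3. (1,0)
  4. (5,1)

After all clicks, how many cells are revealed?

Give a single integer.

Click 1 (2,5) count=3: revealed 1 new [(2,5)] -> total=1
Click 2 (1,2) count=2: revealed 1 new [(1,2)] -> total=2
Click 3 (1,0) count=0: revealed 6 new [(0,0) (0,1) (1,0) (1,1) (2,0) (2,1)] -> total=8
Click 4 (5,1) count=1: revealed 1 new [(5,1)] -> total=9

Answer: 9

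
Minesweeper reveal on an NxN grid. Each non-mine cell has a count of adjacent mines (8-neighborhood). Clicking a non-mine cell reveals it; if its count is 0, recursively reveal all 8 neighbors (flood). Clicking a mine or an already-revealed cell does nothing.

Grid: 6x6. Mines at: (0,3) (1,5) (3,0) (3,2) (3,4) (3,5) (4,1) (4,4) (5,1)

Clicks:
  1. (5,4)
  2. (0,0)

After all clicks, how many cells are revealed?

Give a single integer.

Click 1 (5,4) count=1: revealed 1 new [(5,4)] -> total=1
Click 2 (0,0) count=0: revealed 9 new [(0,0) (0,1) (0,2) (1,0) (1,1) (1,2) (2,0) (2,1) (2,2)] -> total=10

Answer: 10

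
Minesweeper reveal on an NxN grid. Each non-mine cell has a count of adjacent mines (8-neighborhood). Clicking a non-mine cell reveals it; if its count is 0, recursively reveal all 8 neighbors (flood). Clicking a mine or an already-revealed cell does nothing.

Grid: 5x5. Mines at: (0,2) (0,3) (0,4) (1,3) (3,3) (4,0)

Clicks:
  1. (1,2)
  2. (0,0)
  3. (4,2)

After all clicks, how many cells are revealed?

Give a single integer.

Answer: 12

Derivation:
Click 1 (1,2) count=3: revealed 1 new [(1,2)] -> total=1
Click 2 (0,0) count=0: revealed 10 new [(0,0) (0,1) (1,0) (1,1) (2,0) (2,1) (2,2) (3,0) (3,1) (3,2)] -> total=11
Click 3 (4,2) count=1: revealed 1 new [(4,2)] -> total=12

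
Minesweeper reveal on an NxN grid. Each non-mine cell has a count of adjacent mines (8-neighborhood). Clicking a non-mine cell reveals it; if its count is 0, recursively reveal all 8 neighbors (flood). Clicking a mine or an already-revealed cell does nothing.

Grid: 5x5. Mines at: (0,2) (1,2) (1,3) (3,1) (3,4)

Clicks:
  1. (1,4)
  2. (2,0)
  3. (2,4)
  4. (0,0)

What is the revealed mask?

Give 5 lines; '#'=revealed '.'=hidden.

Click 1 (1,4) count=1: revealed 1 new [(1,4)] -> total=1
Click 2 (2,0) count=1: revealed 1 new [(2,0)] -> total=2
Click 3 (2,4) count=2: revealed 1 new [(2,4)] -> total=3
Click 4 (0,0) count=0: revealed 5 new [(0,0) (0,1) (1,0) (1,1) (2,1)] -> total=8

Answer: ##...
##..#
##..#
.....
.....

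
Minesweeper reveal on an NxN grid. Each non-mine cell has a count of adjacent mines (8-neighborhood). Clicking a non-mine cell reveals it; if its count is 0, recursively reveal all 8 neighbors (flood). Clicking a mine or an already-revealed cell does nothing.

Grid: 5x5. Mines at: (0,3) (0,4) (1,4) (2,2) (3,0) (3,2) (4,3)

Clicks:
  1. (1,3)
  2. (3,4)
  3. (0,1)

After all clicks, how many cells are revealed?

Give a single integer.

Click 1 (1,3) count=4: revealed 1 new [(1,3)] -> total=1
Click 2 (3,4) count=1: revealed 1 new [(3,4)] -> total=2
Click 3 (0,1) count=0: revealed 8 new [(0,0) (0,1) (0,2) (1,0) (1,1) (1,2) (2,0) (2,1)] -> total=10

Answer: 10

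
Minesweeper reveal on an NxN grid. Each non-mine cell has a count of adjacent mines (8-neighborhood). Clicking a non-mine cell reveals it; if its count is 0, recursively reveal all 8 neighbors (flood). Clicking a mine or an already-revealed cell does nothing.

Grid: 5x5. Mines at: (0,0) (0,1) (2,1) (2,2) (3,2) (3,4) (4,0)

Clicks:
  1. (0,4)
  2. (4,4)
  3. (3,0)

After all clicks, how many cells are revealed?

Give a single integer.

Answer: 10

Derivation:
Click 1 (0,4) count=0: revealed 8 new [(0,2) (0,3) (0,4) (1,2) (1,3) (1,4) (2,3) (2,4)] -> total=8
Click 2 (4,4) count=1: revealed 1 new [(4,4)] -> total=9
Click 3 (3,0) count=2: revealed 1 new [(3,0)] -> total=10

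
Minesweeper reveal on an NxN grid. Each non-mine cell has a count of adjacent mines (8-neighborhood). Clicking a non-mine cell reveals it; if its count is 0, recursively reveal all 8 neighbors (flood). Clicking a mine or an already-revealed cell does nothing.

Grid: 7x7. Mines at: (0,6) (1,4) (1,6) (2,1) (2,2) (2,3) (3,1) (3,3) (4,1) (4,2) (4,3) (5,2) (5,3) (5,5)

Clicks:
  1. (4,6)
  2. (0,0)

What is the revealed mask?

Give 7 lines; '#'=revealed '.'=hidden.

Answer: ####...
####...
.......
.......
......#
.......
.......

Derivation:
Click 1 (4,6) count=1: revealed 1 new [(4,6)] -> total=1
Click 2 (0,0) count=0: revealed 8 new [(0,0) (0,1) (0,2) (0,3) (1,0) (1,1) (1,2) (1,3)] -> total=9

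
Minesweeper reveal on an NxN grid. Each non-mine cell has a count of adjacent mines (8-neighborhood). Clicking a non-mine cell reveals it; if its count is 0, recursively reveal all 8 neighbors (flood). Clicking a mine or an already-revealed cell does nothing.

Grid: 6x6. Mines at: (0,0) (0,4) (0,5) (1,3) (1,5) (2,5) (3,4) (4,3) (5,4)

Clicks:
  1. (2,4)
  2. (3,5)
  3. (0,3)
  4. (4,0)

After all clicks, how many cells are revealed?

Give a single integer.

Answer: 18

Derivation:
Click 1 (2,4) count=4: revealed 1 new [(2,4)] -> total=1
Click 2 (3,5) count=2: revealed 1 new [(3,5)] -> total=2
Click 3 (0,3) count=2: revealed 1 new [(0,3)] -> total=3
Click 4 (4,0) count=0: revealed 15 new [(1,0) (1,1) (1,2) (2,0) (2,1) (2,2) (3,0) (3,1) (3,2) (4,0) (4,1) (4,2) (5,0) (5,1) (5,2)] -> total=18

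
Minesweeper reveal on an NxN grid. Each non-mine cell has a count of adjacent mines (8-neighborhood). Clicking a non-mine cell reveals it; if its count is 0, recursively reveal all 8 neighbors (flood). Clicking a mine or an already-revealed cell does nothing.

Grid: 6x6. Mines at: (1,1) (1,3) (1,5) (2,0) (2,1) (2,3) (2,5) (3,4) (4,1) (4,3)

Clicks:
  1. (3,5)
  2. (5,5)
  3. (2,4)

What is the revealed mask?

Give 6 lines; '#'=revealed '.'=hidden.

Click 1 (3,5) count=2: revealed 1 new [(3,5)] -> total=1
Click 2 (5,5) count=0: revealed 4 new [(4,4) (4,5) (5,4) (5,5)] -> total=5
Click 3 (2,4) count=5: revealed 1 new [(2,4)] -> total=6

Answer: ......
......
....#.
.....#
....##
....##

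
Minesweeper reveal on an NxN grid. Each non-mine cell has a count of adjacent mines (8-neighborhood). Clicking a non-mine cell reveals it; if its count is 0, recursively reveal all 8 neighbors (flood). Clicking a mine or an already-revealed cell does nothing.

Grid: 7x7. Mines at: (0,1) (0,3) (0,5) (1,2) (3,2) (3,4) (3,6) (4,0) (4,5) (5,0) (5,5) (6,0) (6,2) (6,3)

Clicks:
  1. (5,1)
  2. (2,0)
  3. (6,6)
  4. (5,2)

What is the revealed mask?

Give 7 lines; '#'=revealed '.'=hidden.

Click 1 (5,1) count=4: revealed 1 new [(5,1)] -> total=1
Click 2 (2,0) count=0: revealed 6 new [(1,0) (1,1) (2,0) (2,1) (3,0) (3,1)] -> total=7
Click 3 (6,6) count=1: revealed 1 new [(6,6)] -> total=8
Click 4 (5,2) count=2: revealed 1 new [(5,2)] -> total=9

Answer: .......
##.....
##.....
##.....
.......
.##....
......#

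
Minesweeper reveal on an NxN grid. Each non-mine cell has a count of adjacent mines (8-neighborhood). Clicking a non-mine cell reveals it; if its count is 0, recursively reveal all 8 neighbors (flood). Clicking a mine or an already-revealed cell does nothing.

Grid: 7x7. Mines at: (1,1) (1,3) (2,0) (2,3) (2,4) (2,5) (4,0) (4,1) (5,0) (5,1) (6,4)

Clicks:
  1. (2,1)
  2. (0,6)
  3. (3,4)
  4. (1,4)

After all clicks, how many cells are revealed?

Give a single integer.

Click 1 (2,1) count=2: revealed 1 new [(2,1)] -> total=1
Click 2 (0,6) count=0: revealed 6 new [(0,4) (0,5) (0,6) (1,4) (1,5) (1,6)] -> total=7
Click 3 (3,4) count=3: revealed 1 new [(3,4)] -> total=8
Click 4 (1,4) count=4: revealed 0 new [(none)] -> total=8

Answer: 8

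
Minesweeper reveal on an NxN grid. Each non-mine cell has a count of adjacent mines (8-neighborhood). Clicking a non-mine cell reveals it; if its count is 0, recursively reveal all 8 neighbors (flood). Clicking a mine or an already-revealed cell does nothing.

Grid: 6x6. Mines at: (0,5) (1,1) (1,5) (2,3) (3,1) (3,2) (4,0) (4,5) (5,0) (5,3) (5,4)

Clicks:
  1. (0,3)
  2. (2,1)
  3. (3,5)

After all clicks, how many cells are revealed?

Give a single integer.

Click 1 (0,3) count=0: revealed 6 new [(0,2) (0,3) (0,4) (1,2) (1,3) (1,4)] -> total=6
Click 2 (2,1) count=3: revealed 1 new [(2,1)] -> total=7
Click 3 (3,5) count=1: revealed 1 new [(3,5)] -> total=8

Answer: 8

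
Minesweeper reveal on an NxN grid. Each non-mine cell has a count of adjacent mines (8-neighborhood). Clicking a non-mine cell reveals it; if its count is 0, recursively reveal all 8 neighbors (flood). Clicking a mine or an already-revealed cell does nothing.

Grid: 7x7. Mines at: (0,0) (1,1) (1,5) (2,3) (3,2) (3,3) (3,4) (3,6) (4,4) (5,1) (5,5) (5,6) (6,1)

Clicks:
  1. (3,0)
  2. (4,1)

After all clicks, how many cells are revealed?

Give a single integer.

Click 1 (3,0) count=0: revealed 6 new [(2,0) (2,1) (3,0) (3,1) (4,0) (4,1)] -> total=6
Click 2 (4,1) count=2: revealed 0 new [(none)] -> total=6

Answer: 6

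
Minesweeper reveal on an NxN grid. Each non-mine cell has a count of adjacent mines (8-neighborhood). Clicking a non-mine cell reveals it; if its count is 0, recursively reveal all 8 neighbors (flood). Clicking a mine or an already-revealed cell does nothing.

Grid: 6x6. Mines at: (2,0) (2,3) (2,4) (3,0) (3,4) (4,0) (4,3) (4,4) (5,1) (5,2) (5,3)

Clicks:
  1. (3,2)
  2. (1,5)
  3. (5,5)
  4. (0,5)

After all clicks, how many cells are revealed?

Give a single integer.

Click 1 (3,2) count=2: revealed 1 new [(3,2)] -> total=1
Click 2 (1,5) count=1: revealed 1 new [(1,5)] -> total=2
Click 3 (5,5) count=1: revealed 1 new [(5,5)] -> total=3
Click 4 (0,5) count=0: revealed 11 new [(0,0) (0,1) (0,2) (0,3) (0,4) (0,5) (1,0) (1,1) (1,2) (1,3) (1,4)] -> total=14

Answer: 14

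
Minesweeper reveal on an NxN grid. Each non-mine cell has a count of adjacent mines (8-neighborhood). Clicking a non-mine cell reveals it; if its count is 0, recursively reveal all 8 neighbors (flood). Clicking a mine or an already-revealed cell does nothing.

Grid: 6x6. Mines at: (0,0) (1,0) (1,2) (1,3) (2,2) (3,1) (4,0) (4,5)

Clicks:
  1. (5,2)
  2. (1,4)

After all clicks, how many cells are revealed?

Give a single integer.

Answer: 12

Derivation:
Click 1 (5,2) count=0: revealed 11 new [(3,2) (3,3) (3,4) (4,1) (4,2) (4,3) (4,4) (5,1) (5,2) (5,3) (5,4)] -> total=11
Click 2 (1,4) count=1: revealed 1 new [(1,4)] -> total=12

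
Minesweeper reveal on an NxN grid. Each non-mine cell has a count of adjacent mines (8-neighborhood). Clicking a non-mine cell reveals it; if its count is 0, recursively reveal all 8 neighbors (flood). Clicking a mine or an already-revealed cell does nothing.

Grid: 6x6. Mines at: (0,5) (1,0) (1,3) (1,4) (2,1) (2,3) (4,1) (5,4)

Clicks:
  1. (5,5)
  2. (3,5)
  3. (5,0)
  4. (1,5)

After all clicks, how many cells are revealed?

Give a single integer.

Answer: 9

Derivation:
Click 1 (5,5) count=1: revealed 1 new [(5,5)] -> total=1
Click 2 (3,5) count=0: revealed 6 new [(2,4) (2,5) (3,4) (3,5) (4,4) (4,5)] -> total=7
Click 3 (5,0) count=1: revealed 1 new [(5,0)] -> total=8
Click 4 (1,5) count=2: revealed 1 new [(1,5)] -> total=9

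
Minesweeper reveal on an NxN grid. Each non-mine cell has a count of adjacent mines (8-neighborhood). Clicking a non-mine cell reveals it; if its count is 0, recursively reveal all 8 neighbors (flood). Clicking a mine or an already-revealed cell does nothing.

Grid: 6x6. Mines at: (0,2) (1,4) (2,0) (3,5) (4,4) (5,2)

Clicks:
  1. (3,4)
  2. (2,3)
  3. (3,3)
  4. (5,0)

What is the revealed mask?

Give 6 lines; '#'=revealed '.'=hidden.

Answer: ......
......
...#..
##.##.
##....
##....

Derivation:
Click 1 (3,4) count=2: revealed 1 new [(3,4)] -> total=1
Click 2 (2,3) count=1: revealed 1 new [(2,3)] -> total=2
Click 3 (3,3) count=1: revealed 1 new [(3,3)] -> total=3
Click 4 (5,0) count=0: revealed 6 new [(3,0) (3,1) (4,0) (4,1) (5,0) (5,1)] -> total=9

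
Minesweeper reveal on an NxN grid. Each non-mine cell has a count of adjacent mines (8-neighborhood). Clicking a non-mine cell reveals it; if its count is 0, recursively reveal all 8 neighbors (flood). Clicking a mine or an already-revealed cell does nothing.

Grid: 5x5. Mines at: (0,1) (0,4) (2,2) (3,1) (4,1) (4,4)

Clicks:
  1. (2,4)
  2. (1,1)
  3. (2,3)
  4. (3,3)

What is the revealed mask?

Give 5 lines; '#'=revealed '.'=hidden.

Answer: .....
.#.##
...##
...##
.....

Derivation:
Click 1 (2,4) count=0: revealed 6 new [(1,3) (1,4) (2,3) (2,4) (3,3) (3,4)] -> total=6
Click 2 (1,1) count=2: revealed 1 new [(1,1)] -> total=7
Click 3 (2,3) count=1: revealed 0 new [(none)] -> total=7
Click 4 (3,3) count=2: revealed 0 new [(none)] -> total=7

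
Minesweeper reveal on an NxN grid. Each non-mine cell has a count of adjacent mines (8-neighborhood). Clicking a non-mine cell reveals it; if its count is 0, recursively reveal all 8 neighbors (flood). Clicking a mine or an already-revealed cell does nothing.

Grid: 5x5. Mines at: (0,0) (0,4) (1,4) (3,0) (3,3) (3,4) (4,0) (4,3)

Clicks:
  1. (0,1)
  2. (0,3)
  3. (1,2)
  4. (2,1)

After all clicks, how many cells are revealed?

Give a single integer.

Click 1 (0,1) count=1: revealed 1 new [(0,1)] -> total=1
Click 2 (0,3) count=2: revealed 1 new [(0,3)] -> total=2
Click 3 (1,2) count=0: revealed 7 new [(0,2) (1,1) (1,2) (1,3) (2,1) (2,2) (2,3)] -> total=9
Click 4 (2,1) count=1: revealed 0 new [(none)] -> total=9

Answer: 9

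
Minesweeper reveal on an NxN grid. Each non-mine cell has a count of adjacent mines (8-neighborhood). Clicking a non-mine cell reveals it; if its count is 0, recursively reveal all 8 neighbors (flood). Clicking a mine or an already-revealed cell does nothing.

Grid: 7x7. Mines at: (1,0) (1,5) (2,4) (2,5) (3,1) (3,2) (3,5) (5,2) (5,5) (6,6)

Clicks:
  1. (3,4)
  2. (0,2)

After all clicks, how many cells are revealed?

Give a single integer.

Click 1 (3,4) count=3: revealed 1 new [(3,4)] -> total=1
Click 2 (0,2) count=0: revealed 11 new [(0,1) (0,2) (0,3) (0,4) (1,1) (1,2) (1,3) (1,4) (2,1) (2,2) (2,3)] -> total=12

Answer: 12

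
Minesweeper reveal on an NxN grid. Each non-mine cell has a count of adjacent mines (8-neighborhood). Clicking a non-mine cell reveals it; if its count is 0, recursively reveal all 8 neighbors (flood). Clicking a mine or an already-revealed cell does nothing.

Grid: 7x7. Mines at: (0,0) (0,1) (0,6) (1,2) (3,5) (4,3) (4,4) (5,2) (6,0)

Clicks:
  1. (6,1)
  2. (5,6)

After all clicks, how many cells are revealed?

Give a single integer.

Click 1 (6,1) count=2: revealed 1 new [(6,1)] -> total=1
Click 2 (5,6) count=0: revealed 10 new [(4,5) (4,6) (5,3) (5,4) (5,5) (5,6) (6,3) (6,4) (6,5) (6,6)] -> total=11

Answer: 11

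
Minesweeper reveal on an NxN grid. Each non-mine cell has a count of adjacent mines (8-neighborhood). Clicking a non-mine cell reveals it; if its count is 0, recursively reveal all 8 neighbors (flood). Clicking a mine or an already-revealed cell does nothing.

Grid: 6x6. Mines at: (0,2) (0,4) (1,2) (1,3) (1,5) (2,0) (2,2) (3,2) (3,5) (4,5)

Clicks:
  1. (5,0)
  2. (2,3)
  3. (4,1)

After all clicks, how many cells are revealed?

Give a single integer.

Click 1 (5,0) count=0: revealed 12 new [(3,0) (3,1) (4,0) (4,1) (4,2) (4,3) (4,4) (5,0) (5,1) (5,2) (5,3) (5,4)] -> total=12
Click 2 (2,3) count=4: revealed 1 new [(2,3)] -> total=13
Click 3 (4,1) count=1: revealed 0 new [(none)] -> total=13

Answer: 13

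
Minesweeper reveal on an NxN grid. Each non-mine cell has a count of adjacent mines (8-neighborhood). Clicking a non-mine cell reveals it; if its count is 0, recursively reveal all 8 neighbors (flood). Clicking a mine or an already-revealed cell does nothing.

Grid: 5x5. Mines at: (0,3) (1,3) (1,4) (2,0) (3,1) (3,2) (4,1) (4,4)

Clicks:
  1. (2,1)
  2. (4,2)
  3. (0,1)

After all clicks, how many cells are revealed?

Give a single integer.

Answer: 8

Derivation:
Click 1 (2,1) count=3: revealed 1 new [(2,1)] -> total=1
Click 2 (4,2) count=3: revealed 1 new [(4,2)] -> total=2
Click 3 (0,1) count=0: revealed 6 new [(0,0) (0,1) (0,2) (1,0) (1,1) (1,2)] -> total=8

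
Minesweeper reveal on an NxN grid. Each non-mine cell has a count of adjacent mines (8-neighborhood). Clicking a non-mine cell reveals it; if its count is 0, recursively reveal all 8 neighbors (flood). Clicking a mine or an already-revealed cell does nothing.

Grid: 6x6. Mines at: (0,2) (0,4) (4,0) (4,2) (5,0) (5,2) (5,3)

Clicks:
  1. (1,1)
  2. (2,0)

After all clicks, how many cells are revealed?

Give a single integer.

Click 1 (1,1) count=1: revealed 1 new [(1,1)] -> total=1
Click 2 (2,0) count=0: revealed 24 new [(0,0) (0,1) (1,0) (1,2) (1,3) (1,4) (1,5) (2,0) (2,1) (2,2) (2,3) (2,4) (2,5) (3,0) (3,1) (3,2) (3,3) (3,4) (3,5) (4,3) (4,4) (4,5) (5,4) (5,5)] -> total=25

Answer: 25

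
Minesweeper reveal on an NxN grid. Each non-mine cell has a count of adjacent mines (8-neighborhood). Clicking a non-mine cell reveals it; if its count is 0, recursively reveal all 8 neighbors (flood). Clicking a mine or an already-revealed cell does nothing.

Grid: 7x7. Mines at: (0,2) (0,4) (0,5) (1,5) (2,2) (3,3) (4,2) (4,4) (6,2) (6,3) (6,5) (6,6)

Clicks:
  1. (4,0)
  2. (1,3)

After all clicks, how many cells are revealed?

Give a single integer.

Answer: 15

Derivation:
Click 1 (4,0) count=0: revealed 14 new [(0,0) (0,1) (1,0) (1,1) (2,0) (2,1) (3,0) (3,1) (4,0) (4,1) (5,0) (5,1) (6,0) (6,1)] -> total=14
Click 2 (1,3) count=3: revealed 1 new [(1,3)] -> total=15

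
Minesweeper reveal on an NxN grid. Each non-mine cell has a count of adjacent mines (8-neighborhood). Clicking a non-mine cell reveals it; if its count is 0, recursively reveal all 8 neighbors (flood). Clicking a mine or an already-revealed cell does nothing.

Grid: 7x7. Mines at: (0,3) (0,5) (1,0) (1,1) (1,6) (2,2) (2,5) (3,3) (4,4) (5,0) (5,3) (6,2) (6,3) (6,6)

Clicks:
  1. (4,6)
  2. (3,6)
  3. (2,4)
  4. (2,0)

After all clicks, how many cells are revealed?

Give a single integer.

Answer: 8

Derivation:
Click 1 (4,6) count=0: revealed 6 new [(3,5) (3,6) (4,5) (4,6) (5,5) (5,6)] -> total=6
Click 2 (3,6) count=1: revealed 0 new [(none)] -> total=6
Click 3 (2,4) count=2: revealed 1 new [(2,4)] -> total=7
Click 4 (2,0) count=2: revealed 1 new [(2,0)] -> total=8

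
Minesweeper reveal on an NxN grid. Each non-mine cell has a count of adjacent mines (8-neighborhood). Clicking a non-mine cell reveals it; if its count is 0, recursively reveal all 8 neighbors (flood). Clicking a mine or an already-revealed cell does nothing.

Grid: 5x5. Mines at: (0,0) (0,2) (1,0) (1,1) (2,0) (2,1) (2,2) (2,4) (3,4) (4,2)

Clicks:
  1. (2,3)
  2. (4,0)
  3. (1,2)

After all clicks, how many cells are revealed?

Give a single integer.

Click 1 (2,3) count=3: revealed 1 new [(2,3)] -> total=1
Click 2 (4,0) count=0: revealed 4 new [(3,0) (3,1) (4,0) (4,1)] -> total=5
Click 3 (1,2) count=4: revealed 1 new [(1,2)] -> total=6

Answer: 6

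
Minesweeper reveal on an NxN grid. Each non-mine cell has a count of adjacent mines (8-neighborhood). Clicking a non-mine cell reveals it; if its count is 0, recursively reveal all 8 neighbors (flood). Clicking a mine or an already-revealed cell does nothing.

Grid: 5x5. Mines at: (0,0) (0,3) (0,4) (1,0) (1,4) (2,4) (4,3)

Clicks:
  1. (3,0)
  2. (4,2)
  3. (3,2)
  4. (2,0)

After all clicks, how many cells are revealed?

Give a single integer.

Click 1 (3,0) count=0: revealed 14 new [(1,1) (1,2) (1,3) (2,0) (2,1) (2,2) (2,3) (3,0) (3,1) (3,2) (3,3) (4,0) (4,1) (4,2)] -> total=14
Click 2 (4,2) count=1: revealed 0 new [(none)] -> total=14
Click 3 (3,2) count=1: revealed 0 new [(none)] -> total=14
Click 4 (2,0) count=1: revealed 0 new [(none)] -> total=14

Answer: 14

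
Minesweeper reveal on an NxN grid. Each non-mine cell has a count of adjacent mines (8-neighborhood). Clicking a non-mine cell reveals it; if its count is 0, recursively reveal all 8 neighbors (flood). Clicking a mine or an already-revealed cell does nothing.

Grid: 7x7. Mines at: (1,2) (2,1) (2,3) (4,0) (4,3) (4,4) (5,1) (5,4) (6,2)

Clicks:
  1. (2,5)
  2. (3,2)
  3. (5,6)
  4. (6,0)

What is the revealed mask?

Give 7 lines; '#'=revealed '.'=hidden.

Answer: ...####
...####
....###
..#.###
.....##
.....##
#....##

Derivation:
Click 1 (2,5) count=0: revealed 20 new [(0,3) (0,4) (0,5) (0,6) (1,3) (1,4) (1,5) (1,6) (2,4) (2,5) (2,6) (3,4) (3,5) (3,6) (4,5) (4,6) (5,5) (5,6) (6,5) (6,6)] -> total=20
Click 2 (3,2) count=3: revealed 1 new [(3,2)] -> total=21
Click 3 (5,6) count=0: revealed 0 new [(none)] -> total=21
Click 4 (6,0) count=1: revealed 1 new [(6,0)] -> total=22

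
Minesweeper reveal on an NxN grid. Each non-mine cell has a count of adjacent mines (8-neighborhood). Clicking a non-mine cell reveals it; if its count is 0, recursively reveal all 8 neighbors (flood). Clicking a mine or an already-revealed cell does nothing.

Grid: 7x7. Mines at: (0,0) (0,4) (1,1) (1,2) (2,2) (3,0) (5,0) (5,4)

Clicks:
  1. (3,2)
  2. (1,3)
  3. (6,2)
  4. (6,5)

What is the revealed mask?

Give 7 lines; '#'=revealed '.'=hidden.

Click 1 (3,2) count=1: revealed 1 new [(3,2)] -> total=1
Click 2 (1,3) count=3: revealed 1 new [(1,3)] -> total=2
Click 3 (6,2) count=0: revealed 11 new [(3,1) (3,3) (4,1) (4,2) (4,3) (5,1) (5,2) (5,3) (6,1) (6,2) (6,3)] -> total=13
Click 4 (6,5) count=1: revealed 1 new [(6,5)] -> total=14

Answer: .......
...#...
.......
.###...
.###...
.###...
.###.#.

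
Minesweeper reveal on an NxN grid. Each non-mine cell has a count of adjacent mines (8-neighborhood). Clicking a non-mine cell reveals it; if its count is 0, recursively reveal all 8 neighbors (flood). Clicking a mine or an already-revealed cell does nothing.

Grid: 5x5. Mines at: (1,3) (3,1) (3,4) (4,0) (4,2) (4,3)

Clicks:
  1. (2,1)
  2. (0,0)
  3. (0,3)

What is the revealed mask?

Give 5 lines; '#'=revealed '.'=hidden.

Answer: ####.
###..
###..
.....
.....

Derivation:
Click 1 (2,1) count=1: revealed 1 new [(2,1)] -> total=1
Click 2 (0,0) count=0: revealed 8 new [(0,0) (0,1) (0,2) (1,0) (1,1) (1,2) (2,0) (2,2)] -> total=9
Click 3 (0,3) count=1: revealed 1 new [(0,3)] -> total=10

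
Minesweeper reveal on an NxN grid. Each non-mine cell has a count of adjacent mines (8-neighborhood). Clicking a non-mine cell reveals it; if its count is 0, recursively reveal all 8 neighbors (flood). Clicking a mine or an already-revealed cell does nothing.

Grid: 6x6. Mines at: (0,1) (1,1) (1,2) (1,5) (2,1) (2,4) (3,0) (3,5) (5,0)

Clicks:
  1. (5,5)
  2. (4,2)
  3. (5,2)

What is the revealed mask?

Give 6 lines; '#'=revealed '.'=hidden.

Answer: ......
......
......
.####.
.#####
.#####

Derivation:
Click 1 (5,5) count=0: revealed 14 new [(3,1) (3,2) (3,3) (3,4) (4,1) (4,2) (4,3) (4,4) (4,5) (5,1) (5,2) (5,3) (5,4) (5,5)] -> total=14
Click 2 (4,2) count=0: revealed 0 new [(none)] -> total=14
Click 3 (5,2) count=0: revealed 0 new [(none)] -> total=14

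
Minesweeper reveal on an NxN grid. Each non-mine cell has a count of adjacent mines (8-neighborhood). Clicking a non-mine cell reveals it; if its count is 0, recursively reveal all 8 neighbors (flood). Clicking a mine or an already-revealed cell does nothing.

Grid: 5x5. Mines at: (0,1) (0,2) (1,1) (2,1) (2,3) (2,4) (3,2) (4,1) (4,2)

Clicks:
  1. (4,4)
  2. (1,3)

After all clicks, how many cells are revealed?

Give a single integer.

Click 1 (4,4) count=0: revealed 4 new [(3,3) (3,4) (4,3) (4,4)] -> total=4
Click 2 (1,3) count=3: revealed 1 new [(1,3)] -> total=5

Answer: 5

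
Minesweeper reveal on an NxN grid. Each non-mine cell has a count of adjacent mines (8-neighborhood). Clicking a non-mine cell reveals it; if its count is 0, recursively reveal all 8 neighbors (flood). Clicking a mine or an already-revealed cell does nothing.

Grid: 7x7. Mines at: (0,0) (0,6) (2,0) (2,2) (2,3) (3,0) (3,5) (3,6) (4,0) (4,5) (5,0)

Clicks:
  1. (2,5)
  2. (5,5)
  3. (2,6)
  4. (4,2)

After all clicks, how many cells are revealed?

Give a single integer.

Answer: 22

Derivation:
Click 1 (2,5) count=2: revealed 1 new [(2,5)] -> total=1
Click 2 (5,5) count=1: revealed 1 new [(5,5)] -> total=2
Click 3 (2,6) count=2: revealed 1 new [(2,6)] -> total=3
Click 4 (4,2) count=0: revealed 19 new [(3,1) (3,2) (3,3) (3,4) (4,1) (4,2) (4,3) (4,4) (5,1) (5,2) (5,3) (5,4) (5,6) (6,1) (6,2) (6,3) (6,4) (6,5) (6,6)] -> total=22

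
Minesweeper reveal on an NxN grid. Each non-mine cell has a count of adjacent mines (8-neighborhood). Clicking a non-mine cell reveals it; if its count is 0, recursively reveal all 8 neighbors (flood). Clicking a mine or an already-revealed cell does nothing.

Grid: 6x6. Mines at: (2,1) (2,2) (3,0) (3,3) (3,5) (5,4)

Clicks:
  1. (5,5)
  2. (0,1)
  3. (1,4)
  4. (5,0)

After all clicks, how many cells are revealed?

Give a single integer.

Click 1 (5,5) count=1: revealed 1 new [(5,5)] -> total=1
Click 2 (0,1) count=0: revealed 15 new [(0,0) (0,1) (0,2) (0,3) (0,4) (0,5) (1,0) (1,1) (1,2) (1,3) (1,4) (1,5) (2,3) (2,4) (2,5)] -> total=16
Click 3 (1,4) count=0: revealed 0 new [(none)] -> total=16
Click 4 (5,0) count=0: revealed 8 new [(4,0) (4,1) (4,2) (4,3) (5,0) (5,1) (5,2) (5,3)] -> total=24

Answer: 24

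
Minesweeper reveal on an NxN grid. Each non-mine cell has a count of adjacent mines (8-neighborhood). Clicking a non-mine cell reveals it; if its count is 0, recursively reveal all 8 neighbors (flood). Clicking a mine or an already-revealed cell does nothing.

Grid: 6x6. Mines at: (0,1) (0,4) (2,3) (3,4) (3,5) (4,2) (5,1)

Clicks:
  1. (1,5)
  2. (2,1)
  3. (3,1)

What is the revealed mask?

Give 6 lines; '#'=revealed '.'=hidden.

Answer: ......
###..#
###...
###...
##....
......

Derivation:
Click 1 (1,5) count=1: revealed 1 new [(1,5)] -> total=1
Click 2 (2,1) count=0: revealed 11 new [(1,0) (1,1) (1,2) (2,0) (2,1) (2,2) (3,0) (3,1) (3,2) (4,0) (4,1)] -> total=12
Click 3 (3,1) count=1: revealed 0 new [(none)] -> total=12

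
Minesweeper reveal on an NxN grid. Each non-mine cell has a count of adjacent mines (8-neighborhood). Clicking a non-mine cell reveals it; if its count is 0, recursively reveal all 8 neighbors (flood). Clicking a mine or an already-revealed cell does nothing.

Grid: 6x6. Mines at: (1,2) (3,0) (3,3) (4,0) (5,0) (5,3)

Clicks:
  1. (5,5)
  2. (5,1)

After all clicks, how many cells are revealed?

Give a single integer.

Answer: 16

Derivation:
Click 1 (5,5) count=0: revealed 15 new [(0,3) (0,4) (0,5) (1,3) (1,4) (1,5) (2,3) (2,4) (2,5) (3,4) (3,5) (4,4) (4,5) (5,4) (5,5)] -> total=15
Click 2 (5,1) count=2: revealed 1 new [(5,1)] -> total=16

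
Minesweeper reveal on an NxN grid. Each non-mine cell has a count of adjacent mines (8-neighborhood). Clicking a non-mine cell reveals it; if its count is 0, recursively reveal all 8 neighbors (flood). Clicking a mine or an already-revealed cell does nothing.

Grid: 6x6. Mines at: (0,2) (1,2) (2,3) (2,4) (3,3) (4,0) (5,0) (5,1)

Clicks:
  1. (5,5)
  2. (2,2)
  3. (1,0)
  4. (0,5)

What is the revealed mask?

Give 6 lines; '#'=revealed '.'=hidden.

Click 1 (5,5) count=0: revealed 10 new [(3,4) (3,5) (4,2) (4,3) (4,4) (4,5) (5,2) (5,3) (5,4) (5,5)] -> total=10
Click 2 (2,2) count=3: revealed 1 new [(2,2)] -> total=11
Click 3 (1,0) count=0: revealed 8 new [(0,0) (0,1) (1,0) (1,1) (2,0) (2,1) (3,0) (3,1)] -> total=19
Click 4 (0,5) count=0: revealed 6 new [(0,3) (0,4) (0,5) (1,3) (1,4) (1,5)] -> total=25

Answer: ##.###
##.###
###...
##..##
..####
..####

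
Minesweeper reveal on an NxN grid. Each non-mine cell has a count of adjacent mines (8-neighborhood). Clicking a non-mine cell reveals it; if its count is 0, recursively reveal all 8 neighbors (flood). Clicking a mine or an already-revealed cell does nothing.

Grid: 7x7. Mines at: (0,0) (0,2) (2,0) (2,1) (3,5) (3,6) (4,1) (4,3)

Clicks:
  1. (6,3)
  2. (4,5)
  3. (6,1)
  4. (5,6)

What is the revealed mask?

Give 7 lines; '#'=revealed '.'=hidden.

Answer: .......
.......
.......
.......
....###
#######
#######

Derivation:
Click 1 (6,3) count=0: revealed 17 new [(4,4) (4,5) (4,6) (5,0) (5,1) (5,2) (5,3) (5,4) (5,5) (5,6) (6,0) (6,1) (6,2) (6,3) (6,4) (6,5) (6,6)] -> total=17
Click 2 (4,5) count=2: revealed 0 new [(none)] -> total=17
Click 3 (6,1) count=0: revealed 0 new [(none)] -> total=17
Click 4 (5,6) count=0: revealed 0 new [(none)] -> total=17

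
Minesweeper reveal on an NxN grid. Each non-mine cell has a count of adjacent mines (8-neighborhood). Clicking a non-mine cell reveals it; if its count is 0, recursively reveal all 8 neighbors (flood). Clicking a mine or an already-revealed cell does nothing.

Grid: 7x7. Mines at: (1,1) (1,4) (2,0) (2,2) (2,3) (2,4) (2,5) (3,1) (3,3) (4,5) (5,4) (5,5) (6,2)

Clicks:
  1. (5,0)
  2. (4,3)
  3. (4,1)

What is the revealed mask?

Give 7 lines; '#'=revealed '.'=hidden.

Click 1 (5,0) count=0: revealed 6 new [(4,0) (4,1) (5,0) (5,1) (6,0) (6,1)] -> total=6
Click 2 (4,3) count=2: revealed 1 new [(4,3)] -> total=7
Click 3 (4,1) count=1: revealed 0 new [(none)] -> total=7

Answer: .......
.......
.......
.......
##.#...
##.....
##.....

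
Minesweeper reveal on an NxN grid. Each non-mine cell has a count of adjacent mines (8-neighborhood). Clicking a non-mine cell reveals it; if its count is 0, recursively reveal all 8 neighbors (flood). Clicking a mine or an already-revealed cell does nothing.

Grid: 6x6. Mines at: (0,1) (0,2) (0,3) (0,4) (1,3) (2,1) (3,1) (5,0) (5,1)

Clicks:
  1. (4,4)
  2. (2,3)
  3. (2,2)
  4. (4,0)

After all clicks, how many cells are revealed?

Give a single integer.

Click 1 (4,4) count=0: revealed 18 new [(1,4) (1,5) (2,2) (2,3) (2,4) (2,5) (3,2) (3,3) (3,4) (3,5) (4,2) (4,3) (4,4) (4,5) (5,2) (5,3) (5,4) (5,5)] -> total=18
Click 2 (2,3) count=1: revealed 0 new [(none)] -> total=18
Click 3 (2,2) count=3: revealed 0 new [(none)] -> total=18
Click 4 (4,0) count=3: revealed 1 new [(4,0)] -> total=19

Answer: 19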